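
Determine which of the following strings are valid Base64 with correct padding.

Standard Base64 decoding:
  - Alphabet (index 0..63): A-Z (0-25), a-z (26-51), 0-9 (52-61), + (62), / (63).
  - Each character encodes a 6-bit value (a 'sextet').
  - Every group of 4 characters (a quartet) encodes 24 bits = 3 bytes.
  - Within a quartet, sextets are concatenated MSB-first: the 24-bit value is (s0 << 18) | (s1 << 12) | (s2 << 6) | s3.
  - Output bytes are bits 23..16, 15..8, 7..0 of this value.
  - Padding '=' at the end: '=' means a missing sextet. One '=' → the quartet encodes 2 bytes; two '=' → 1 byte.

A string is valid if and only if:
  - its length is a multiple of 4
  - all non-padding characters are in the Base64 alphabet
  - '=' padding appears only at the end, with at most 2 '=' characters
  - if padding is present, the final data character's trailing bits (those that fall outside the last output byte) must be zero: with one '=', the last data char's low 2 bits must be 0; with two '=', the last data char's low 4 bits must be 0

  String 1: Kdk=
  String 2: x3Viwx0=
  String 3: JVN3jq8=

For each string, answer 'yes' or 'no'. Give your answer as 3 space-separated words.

Answer: yes yes yes

Derivation:
String 1: 'Kdk=' → valid
String 2: 'x3Viwx0=' → valid
String 3: 'JVN3jq8=' → valid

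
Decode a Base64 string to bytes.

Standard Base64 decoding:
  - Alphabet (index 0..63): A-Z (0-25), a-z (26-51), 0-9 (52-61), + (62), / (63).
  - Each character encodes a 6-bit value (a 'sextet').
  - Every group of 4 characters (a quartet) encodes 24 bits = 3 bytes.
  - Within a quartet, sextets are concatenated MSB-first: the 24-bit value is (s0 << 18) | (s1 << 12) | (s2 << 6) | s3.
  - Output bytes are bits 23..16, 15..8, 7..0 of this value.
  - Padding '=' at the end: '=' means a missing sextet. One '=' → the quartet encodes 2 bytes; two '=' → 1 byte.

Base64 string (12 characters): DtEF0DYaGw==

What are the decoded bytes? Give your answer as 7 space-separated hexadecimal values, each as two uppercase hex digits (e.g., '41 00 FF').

After char 0 ('D'=3): chars_in_quartet=1 acc=0x3 bytes_emitted=0
After char 1 ('t'=45): chars_in_quartet=2 acc=0xED bytes_emitted=0
After char 2 ('E'=4): chars_in_quartet=3 acc=0x3B44 bytes_emitted=0
After char 3 ('F'=5): chars_in_quartet=4 acc=0xED105 -> emit 0E D1 05, reset; bytes_emitted=3
After char 4 ('0'=52): chars_in_quartet=1 acc=0x34 bytes_emitted=3
After char 5 ('D'=3): chars_in_quartet=2 acc=0xD03 bytes_emitted=3
After char 6 ('Y'=24): chars_in_quartet=3 acc=0x340D8 bytes_emitted=3
After char 7 ('a'=26): chars_in_quartet=4 acc=0xD0361A -> emit D0 36 1A, reset; bytes_emitted=6
After char 8 ('G'=6): chars_in_quartet=1 acc=0x6 bytes_emitted=6
After char 9 ('w'=48): chars_in_quartet=2 acc=0x1B0 bytes_emitted=6
Padding '==': partial quartet acc=0x1B0 -> emit 1B; bytes_emitted=7

Answer: 0E D1 05 D0 36 1A 1B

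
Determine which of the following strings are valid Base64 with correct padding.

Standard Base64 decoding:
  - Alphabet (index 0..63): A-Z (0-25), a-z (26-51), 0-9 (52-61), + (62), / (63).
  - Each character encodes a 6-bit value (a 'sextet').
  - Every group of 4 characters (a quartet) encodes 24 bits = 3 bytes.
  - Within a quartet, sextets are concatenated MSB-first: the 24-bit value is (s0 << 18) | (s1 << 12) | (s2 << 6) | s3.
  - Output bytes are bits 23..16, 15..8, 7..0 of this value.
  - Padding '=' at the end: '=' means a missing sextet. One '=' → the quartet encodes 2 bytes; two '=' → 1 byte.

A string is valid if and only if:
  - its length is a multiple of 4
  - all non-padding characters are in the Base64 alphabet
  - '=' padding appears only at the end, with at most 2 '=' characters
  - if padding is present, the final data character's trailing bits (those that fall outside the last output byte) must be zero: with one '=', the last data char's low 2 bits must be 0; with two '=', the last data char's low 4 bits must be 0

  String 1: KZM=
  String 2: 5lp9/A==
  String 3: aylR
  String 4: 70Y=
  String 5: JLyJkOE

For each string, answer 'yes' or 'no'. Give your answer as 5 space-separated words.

String 1: 'KZM=' → valid
String 2: '5lp9/A==' → valid
String 3: 'aylR' → valid
String 4: '70Y=' → valid
String 5: 'JLyJkOE' → invalid (len=7 not mult of 4)

Answer: yes yes yes yes no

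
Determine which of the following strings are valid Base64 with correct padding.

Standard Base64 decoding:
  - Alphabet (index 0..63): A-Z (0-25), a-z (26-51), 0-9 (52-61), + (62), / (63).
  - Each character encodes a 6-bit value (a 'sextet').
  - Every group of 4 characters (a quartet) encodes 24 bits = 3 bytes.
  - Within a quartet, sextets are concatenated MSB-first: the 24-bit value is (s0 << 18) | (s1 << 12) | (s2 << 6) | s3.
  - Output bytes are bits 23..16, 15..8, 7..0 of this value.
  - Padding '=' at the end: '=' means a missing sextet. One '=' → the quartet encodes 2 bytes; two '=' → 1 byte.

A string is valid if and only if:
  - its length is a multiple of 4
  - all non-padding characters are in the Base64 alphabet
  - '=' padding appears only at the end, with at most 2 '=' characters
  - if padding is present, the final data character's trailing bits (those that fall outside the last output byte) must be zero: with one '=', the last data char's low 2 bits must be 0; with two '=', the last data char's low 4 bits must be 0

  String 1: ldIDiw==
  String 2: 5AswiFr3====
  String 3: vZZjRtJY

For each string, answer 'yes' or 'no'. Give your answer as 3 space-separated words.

String 1: 'ldIDiw==' → valid
String 2: '5AswiFr3====' → invalid (4 pad chars (max 2))
String 3: 'vZZjRtJY' → valid

Answer: yes no yes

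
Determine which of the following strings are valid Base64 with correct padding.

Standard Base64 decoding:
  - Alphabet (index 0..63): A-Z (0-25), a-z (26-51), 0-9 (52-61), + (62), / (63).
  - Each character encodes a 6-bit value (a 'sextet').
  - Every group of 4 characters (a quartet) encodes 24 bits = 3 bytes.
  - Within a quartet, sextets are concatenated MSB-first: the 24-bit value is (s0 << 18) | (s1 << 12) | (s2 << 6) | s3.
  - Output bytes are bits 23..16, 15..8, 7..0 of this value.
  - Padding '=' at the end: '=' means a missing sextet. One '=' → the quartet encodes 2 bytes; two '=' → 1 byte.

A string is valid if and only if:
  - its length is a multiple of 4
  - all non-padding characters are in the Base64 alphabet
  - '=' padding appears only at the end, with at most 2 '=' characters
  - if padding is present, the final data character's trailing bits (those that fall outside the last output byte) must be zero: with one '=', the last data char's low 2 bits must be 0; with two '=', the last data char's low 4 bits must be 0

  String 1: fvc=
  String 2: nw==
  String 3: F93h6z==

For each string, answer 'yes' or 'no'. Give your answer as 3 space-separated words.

Answer: yes yes no

Derivation:
String 1: 'fvc=' → valid
String 2: 'nw==' → valid
String 3: 'F93h6z==' → invalid (bad trailing bits)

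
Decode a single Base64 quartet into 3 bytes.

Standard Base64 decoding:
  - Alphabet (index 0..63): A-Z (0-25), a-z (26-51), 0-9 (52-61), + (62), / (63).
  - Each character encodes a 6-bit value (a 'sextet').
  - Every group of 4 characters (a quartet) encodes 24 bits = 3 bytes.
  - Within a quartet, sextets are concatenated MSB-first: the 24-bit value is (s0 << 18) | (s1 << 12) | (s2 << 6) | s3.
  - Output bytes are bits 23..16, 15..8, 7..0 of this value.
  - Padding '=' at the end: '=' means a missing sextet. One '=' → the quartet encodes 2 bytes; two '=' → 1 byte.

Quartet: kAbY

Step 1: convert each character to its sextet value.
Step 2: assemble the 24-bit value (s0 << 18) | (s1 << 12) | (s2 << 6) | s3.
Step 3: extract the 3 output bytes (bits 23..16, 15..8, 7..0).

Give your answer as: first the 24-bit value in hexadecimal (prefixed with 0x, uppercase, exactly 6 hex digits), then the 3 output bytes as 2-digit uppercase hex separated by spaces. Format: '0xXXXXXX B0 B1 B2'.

Sextets: k=36, A=0, b=27, Y=24
24-bit: (36<<18) | (0<<12) | (27<<6) | 24
      = 0x900000 | 0x000000 | 0x0006C0 | 0x000018
      = 0x9006D8
Bytes: (v>>16)&0xFF=90, (v>>8)&0xFF=06, v&0xFF=D8

Answer: 0x9006D8 90 06 D8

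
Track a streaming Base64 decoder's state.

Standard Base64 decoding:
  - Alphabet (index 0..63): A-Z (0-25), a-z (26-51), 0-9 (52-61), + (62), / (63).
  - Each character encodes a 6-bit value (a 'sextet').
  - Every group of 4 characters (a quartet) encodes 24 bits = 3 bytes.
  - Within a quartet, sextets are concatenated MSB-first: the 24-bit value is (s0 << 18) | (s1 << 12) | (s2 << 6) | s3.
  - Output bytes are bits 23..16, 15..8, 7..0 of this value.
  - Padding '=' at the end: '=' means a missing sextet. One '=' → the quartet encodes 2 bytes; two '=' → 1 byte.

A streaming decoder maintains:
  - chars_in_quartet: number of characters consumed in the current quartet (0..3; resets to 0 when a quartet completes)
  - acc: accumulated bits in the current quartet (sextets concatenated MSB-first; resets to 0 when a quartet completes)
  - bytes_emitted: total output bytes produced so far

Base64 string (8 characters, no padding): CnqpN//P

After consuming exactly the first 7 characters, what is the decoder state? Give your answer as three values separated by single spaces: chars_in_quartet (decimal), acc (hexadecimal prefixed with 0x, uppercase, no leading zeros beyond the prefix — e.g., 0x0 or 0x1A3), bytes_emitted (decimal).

After char 0 ('C'=2): chars_in_quartet=1 acc=0x2 bytes_emitted=0
After char 1 ('n'=39): chars_in_quartet=2 acc=0xA7 bytes_emitted=0
After char 2 ('q'=42): chars_in_quartet=3 acc=0x29EA bytes_emitted=0
After char 3 ('p'=41): chars_in_quartet=4 acc=0xA7AA9 -> emit 0A 7A A9, reset; bytes_emitted=3
After char 4 ('N'=13): chars_in_quartet=1 acc=0xD bytes_emitted=3
After char 5 ('/'=63): chars_in_quartet=2 acc=0x37F bytes_emitted=3
After char 6 ('/'=63): chars_in_quartet=3 acc=0xDFFF bytes_emitted=3

Answer: 3 0xDFFF 3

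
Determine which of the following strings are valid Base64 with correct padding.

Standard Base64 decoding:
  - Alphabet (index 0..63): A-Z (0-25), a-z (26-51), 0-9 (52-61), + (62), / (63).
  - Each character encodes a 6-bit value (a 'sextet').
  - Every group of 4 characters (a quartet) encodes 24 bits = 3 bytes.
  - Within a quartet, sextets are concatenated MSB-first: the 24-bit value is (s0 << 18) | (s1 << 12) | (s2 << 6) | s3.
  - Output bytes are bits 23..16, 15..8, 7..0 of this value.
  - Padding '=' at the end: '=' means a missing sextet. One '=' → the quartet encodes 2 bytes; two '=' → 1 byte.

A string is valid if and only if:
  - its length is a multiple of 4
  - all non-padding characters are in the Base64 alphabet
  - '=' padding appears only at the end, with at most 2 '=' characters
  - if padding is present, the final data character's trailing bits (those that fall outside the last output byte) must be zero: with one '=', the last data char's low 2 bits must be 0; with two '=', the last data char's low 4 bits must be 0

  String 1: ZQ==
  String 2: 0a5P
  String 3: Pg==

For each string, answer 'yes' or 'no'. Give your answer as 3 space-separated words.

Answer: yes yes yes

Derivation:
String 1: 'ZQ==' → valid
String 2: '0a5P' → valid
String 3: 'Pg==' → valid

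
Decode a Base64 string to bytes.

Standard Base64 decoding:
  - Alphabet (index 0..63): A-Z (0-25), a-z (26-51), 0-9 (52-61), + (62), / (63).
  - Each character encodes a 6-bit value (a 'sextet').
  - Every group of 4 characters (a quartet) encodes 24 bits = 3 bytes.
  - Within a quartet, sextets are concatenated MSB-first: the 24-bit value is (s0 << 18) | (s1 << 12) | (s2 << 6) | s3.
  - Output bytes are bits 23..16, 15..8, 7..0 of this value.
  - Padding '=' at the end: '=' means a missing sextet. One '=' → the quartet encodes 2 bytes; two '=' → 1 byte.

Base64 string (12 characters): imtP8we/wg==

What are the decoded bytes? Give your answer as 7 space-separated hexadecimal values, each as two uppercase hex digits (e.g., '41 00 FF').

Answer: 8A 6B 4F F3 07 BF C2

Derivation:
After char 0 ('i'=34): chars_in_quartet=1 acc=0x22 bytes_emitted=0
After char 1 ('m'=38): chars_in_quartet=2 acc=0x8A6 bytes_emitted=0
After char 2 ('t'=45): chars_in_quartet=3 acc=0x229AD bytes_emitted=0
After char 3 ('P'=15): chars_in_quartet=4 acc=0x8A6B4F -> emit 8A 6B 4F, reset; bytes_emitted=3
After char 4 ('8'=60): chars_in_quartet=1 acc=0x3C bytes_emitted=3
After char 5 ('w'=48): chars_in_quartet=2 acc=0xF30 bytes_emitted=3
After char 6 ('e'=30): chars_in_quartet=3 acc=0x3CC1E bytes_emitted=3
After char 7 ('/'=63): chars_in_quartet=4 acc=0xF307BF -> emit F3 07 BF, reset; bytes_emitted=6
After char 8 ('w'=48): chars_in_quartet=1 acc=0x30 bytes_emitted=6
After char 9 ('g'=32): chars_in_quartet=2 acc=0xC20 bytes_emitted=6
Padding '==': partial quartet acc=0xC20 -> emit C2; bytes_emitted=7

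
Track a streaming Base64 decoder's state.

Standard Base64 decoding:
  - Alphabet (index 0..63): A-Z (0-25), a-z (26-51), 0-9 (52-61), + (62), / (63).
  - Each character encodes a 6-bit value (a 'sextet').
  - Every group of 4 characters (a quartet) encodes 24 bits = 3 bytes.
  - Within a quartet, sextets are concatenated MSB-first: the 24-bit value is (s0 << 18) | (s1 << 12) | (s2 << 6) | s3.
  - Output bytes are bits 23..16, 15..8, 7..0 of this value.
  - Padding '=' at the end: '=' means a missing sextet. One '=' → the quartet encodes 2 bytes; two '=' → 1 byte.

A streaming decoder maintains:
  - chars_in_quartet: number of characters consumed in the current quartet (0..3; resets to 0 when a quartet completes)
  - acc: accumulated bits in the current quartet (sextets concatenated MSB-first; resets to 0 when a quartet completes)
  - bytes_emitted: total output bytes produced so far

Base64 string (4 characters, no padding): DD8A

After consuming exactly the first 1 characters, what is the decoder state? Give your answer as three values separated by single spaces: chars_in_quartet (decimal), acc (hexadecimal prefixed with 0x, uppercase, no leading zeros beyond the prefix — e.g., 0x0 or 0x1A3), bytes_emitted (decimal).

Answer: 1 0x3 0

Derivation:
After char 0 ('D'=3): chars_in_quartet=1 acc=0x3 bytes_emitted=0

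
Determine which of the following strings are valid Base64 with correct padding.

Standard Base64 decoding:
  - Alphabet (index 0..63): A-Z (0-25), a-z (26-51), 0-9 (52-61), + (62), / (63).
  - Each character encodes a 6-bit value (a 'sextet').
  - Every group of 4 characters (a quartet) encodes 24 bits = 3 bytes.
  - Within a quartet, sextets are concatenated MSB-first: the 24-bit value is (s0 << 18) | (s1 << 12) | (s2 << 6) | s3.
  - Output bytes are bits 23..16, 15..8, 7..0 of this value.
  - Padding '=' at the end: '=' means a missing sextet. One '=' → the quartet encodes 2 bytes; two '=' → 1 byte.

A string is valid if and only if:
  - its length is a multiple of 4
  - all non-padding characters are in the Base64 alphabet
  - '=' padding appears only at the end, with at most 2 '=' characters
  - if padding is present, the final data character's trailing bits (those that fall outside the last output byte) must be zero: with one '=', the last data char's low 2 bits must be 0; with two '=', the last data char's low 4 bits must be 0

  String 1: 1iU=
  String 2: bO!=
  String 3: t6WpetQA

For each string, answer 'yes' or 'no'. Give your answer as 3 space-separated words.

Answer: yes no yes

Derivation:
String 1: '1iU=' → valid
String 2: 'bO!=' → invalid (bad char(s): ['!'])
String 3: 't6WpetQA' → valid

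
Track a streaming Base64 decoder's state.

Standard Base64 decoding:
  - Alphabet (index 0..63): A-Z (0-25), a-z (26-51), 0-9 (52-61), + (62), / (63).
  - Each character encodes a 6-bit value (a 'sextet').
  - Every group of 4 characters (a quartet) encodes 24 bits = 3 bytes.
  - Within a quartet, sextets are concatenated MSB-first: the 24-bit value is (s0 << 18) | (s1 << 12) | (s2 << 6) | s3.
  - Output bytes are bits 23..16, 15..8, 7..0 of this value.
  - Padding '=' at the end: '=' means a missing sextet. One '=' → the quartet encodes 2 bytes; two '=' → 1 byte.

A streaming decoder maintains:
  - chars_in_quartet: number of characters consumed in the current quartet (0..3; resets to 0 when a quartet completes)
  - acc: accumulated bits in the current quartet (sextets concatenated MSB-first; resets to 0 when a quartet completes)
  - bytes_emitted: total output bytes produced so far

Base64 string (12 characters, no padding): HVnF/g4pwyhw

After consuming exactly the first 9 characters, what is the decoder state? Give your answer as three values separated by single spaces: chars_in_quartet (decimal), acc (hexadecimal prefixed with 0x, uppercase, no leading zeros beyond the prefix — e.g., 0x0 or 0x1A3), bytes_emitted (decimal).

Answer: 1 0x30 6

Derivation:
After char 0 ('H'=7): chars_in_quartet=1 acc=0x7 bytes_emitted=0
After char 1 ('V'=21): chars_in_quartet=2 acc=0x1D5 bytes_emitted=0
After char 2 ('n'=39): chars_in_quartet=3 acc=0x7567 bytes_emitted=0
After char 3 ('F'=5): chars_in_quartet=4 acc=0x1D59C5 -> emit 1D 59 C5, reset; bytes_emitted=3
After char 4 ('/'=63): chars_in_quartet=1 acc=0x3F bytes_emitted=3
After char 5 ('g'=32): chars_in_quartet=2 acc=0xFE0 bytes_emitted=3
After char 6 ('4'=56): chars_in_quartet=3 acc=0x3F838 bytes_emitted=3
After char 7 ('p'=41): chars_in_quartet=4 acc=0xFE0E29 -> emit FE 0E 29, reset; bytes_emitted=6
After char 8 ('w'=48): chars_in_quartet=1 acc=0x30 bytes_emitted=6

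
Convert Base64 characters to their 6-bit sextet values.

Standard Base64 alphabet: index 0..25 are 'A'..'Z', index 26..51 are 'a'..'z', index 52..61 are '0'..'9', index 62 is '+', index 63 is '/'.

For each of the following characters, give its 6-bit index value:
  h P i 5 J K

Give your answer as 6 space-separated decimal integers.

Answer: 33 15 34 57 9 10

Derivation:
'h': a..z range, 26 + ord('h') − ord('a') = 33
'P': A..Z range, ord('P') − ord('A') = 15
'i': a..z range, 26 + ord('i') − ord('a') = 34
'5': 0..9 range, 52 + ord('5') − ord('0') = 57
'J': A..Z range, ord('J') − ord('A') = 9
'K': A..Z range, ord('K') − ord('A') = 10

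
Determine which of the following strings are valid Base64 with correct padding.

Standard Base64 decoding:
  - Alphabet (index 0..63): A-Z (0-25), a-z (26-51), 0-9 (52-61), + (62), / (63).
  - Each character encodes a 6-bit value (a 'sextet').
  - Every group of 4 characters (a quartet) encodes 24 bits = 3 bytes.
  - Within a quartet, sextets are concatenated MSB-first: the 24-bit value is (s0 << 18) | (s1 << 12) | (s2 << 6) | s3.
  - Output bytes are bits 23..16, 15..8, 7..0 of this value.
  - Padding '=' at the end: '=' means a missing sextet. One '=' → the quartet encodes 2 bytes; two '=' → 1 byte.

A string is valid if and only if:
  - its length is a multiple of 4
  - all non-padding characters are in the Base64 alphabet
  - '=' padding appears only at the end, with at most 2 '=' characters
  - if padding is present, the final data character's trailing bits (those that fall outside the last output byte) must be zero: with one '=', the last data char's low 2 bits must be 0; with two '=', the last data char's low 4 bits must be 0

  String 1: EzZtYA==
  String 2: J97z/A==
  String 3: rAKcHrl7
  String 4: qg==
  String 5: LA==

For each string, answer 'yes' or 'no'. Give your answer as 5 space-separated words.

Answer: yes yes yes yes yes

Derivation:
String 1: 'EzZtYA==' → valid
String 2: 'J97z/A==' → valid
String 3: 'rAKcHrl7' → valid
String 4: 'qg==' → valid
String 5: 'LA==' → valid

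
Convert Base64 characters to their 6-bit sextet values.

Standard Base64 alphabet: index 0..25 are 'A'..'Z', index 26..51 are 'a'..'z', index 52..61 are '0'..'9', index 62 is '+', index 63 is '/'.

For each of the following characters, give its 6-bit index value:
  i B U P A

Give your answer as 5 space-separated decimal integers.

Answer: 34 1 20 15 0

Derivation:
'i': a..z range, 26 + ord('i') − ord('a') = 34
'B': A..Z range, ord('B') − ord('A') = 1
'U': A..Z range, ord('U') − ord('A') = 20
'P': A..Z range, ord('P') − ord('A') = 15
'A': A..Z range, ord('A') − ord('A') = 0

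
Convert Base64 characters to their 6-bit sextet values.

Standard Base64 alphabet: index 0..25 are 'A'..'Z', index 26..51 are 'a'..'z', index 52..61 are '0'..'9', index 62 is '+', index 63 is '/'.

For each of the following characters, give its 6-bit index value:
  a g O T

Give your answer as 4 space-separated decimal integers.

'a': a..z range, 26 + ord('a') − ord('a') = 26
'g': a..z range, 26 + ord('g') − ord('a') = 32
'O': A..Z range, ord('O') − ord('A') = 14
'T': A..Z range, ord('T') − ord('A') = 19

Answer: 26 32 14 19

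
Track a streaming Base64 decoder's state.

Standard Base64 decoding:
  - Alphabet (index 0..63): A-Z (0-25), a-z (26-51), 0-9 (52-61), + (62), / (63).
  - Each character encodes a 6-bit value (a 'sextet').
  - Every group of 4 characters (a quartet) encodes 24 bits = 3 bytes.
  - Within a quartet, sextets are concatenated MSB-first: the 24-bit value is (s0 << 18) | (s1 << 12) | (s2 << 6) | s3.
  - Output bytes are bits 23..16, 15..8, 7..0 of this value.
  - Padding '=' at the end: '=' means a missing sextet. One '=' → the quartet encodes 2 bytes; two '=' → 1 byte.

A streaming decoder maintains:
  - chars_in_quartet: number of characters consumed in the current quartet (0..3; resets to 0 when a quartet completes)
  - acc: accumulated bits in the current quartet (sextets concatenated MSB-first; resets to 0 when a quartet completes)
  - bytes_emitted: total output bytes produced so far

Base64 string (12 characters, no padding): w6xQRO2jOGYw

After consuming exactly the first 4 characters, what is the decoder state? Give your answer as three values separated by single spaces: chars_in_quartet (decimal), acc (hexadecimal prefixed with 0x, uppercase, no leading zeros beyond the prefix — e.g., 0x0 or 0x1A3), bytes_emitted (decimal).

After char 0 ('w'=48): chars_in_quartet=1 acc=0x30 bytes_emitted=0
After char 1 ('6'=58): chars_in_quartet=2 acc=0xC3A bytes_emitted=0
After char 2 ('x'=49): chars_in_quartet=3 acc=0x30EB1 bytes_emitted=0
After char 3 ('Q'=16): chars_in_quartet=4 acc=0xC3AC50 -> emit C3 AC 50, reset; bytes_emitted=3

Answer: 0 0x0 3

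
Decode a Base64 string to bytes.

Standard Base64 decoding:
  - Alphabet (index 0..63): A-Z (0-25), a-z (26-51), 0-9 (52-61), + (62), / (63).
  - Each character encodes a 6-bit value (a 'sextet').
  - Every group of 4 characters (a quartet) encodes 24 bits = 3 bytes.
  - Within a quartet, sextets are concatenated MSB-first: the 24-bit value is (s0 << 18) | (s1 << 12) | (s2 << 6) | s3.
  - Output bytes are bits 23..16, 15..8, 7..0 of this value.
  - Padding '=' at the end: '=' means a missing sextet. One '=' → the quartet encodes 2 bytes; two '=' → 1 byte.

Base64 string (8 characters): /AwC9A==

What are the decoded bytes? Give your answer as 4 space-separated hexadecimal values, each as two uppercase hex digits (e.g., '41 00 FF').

After char 0 ('/'=63): chars_in_quartet=1 acc=0x3F bytes_emitted=0
After char 1 ('A'=0): chars_in_quartet=2 acc=0xFC0 bytes_emitted=0
After char 2 ('w'=48): chars_in_quartet=3 acc=0x3F030 bytes_emitted=0
After char 3 ('C'=2): chars_in_quartet=4 acc=0xFC0C02 -> emit FC 0C 02, reset; bytes_emitted=3
After char 4 ('9'=61): chars_in_quartet=1 acc=0x3D bytes_emitted=3
After char 5 ('A'=0): chars_in_quartet=2 acc=0xF40 bytes_emitted=3
Padding '==': partial quartet acc=0xF40 -> emit F4; bytes_emitted=4

Answer: FC 0C 02 F4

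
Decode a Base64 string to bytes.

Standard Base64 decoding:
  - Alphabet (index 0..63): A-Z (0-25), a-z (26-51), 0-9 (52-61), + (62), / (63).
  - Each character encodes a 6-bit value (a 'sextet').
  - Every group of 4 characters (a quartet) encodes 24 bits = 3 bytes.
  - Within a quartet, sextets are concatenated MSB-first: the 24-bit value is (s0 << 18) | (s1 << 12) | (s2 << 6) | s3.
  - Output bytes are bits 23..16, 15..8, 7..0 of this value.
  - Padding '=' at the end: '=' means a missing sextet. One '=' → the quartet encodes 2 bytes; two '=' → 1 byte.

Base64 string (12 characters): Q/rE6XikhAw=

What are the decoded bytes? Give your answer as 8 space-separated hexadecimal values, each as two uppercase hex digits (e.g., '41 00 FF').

After char 0 ('Q'=16): chars_in_quartet=1 acc=0x10 bytes_emitted=0
After char 1 ('/'=63): chars_in_quartet=2 acc=0x43F bytes_emitted=0
After char 2 ('r'=43): chars_in_quartet=3 acc=0x10FEB bytes_emitted=0
After char 3 ('E'=4): chars_in_quartet=4 acc=0x43FAC4 -> emit 43 FA C4, reset; bytes_emitted=3
After char 4 ('6'=58): chars_in_quartet=1 acc=0x3A bytes_emitted=3
After char 5 ('X'=23): chars_in_quartet=2 acc=0xE97 bytes_emitted=3
After char 6 ('i'=34): chars_in_quartet=3 acc=0x3A5E2 bytes_emitted=3
After char 7 ('k'=36): chars_in_quartet=4 acc=0xE978A4 -> emit E9 78 A4, reset; bytes_emitted=6
After char 8 ('h'=33): chars_in_quartet=1 acc=0x21 bytes_emitted=6
After char 9 ('A'=0): chars_in_quartet=2 acc=0x840 bytes_emitted=6
After char 10 ('w'=48): chars_in_quartet=3 acc=0x21030 bytes_emitted=6
Padding '=': partial quartet acc=0x21030 -> emit 84 0C; bytes_emitted=8

Answer: 43 FA C4 E9 78 A4 84 0C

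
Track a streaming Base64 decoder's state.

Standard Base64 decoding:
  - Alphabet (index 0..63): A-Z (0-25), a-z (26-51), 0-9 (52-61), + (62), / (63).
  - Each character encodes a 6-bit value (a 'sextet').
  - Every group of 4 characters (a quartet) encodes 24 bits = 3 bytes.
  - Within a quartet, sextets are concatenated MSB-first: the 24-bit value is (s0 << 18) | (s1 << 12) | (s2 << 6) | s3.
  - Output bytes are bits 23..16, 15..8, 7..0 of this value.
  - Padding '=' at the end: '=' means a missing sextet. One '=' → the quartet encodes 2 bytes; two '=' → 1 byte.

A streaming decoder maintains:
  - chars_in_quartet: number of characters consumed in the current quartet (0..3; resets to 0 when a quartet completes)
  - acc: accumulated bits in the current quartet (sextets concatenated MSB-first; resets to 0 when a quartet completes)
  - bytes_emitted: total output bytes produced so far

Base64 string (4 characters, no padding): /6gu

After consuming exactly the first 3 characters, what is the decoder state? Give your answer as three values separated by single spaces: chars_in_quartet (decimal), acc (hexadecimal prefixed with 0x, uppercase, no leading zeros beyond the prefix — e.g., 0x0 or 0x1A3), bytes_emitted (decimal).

Answer: 3 0x3FEA0 0

Derivation:
After char 0 ('/'=63): chars_in_quartet=1 acc=0x3F bytes_emitted=0
After char 1 ('6'=58): chars_in_quartet=2 acc=0xFFA bytes_emitted=0
After char 2 ('g'=32): chars_in_quartet=3 acc=0x3FEA0 bytes_emitted=0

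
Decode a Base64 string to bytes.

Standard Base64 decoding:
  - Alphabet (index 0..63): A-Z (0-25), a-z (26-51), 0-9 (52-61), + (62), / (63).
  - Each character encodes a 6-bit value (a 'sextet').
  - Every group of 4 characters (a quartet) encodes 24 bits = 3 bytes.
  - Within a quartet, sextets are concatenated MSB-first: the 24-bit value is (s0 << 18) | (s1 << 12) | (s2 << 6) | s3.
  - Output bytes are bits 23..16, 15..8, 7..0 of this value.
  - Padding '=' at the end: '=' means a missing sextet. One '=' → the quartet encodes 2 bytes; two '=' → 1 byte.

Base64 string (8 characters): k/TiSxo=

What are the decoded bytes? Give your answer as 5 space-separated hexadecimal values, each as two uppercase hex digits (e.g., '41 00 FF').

Answer: 93 F4 E2 4B 1A

Derivation:
After char 0 ('k'=36): chars_in_quartet=1 acc=0x24 bytes_emitted=0
After char 1 ('/'=63): chars_in_quartet=2 acc=0x93F bytes_emitted=0
After char 2 ('T'=19): chars_in_quartet=3 acc=0x24FD3 bytes_emitted=0
After char 3 ('i'=34): chars_in_quartet=4 acc=0x93F4E2 -> emit 93 F4 E2, reset; bytes_emitted=3
After char 4 ('S'=18): chars_in_quartet=1 acc=0x12 bytes_emitted=3
After char 5 ('x'=49): chars_in_quartet=2 acc=0x4B1 bytes_emitted=3
After char 6 ('o'=40): chars_in_quartet=3 acc=0x12C68 bytes_emitted=3
Padding '=': partial quartet acc=0x12C68 -> emit 4B 1A; bytes_emitted=5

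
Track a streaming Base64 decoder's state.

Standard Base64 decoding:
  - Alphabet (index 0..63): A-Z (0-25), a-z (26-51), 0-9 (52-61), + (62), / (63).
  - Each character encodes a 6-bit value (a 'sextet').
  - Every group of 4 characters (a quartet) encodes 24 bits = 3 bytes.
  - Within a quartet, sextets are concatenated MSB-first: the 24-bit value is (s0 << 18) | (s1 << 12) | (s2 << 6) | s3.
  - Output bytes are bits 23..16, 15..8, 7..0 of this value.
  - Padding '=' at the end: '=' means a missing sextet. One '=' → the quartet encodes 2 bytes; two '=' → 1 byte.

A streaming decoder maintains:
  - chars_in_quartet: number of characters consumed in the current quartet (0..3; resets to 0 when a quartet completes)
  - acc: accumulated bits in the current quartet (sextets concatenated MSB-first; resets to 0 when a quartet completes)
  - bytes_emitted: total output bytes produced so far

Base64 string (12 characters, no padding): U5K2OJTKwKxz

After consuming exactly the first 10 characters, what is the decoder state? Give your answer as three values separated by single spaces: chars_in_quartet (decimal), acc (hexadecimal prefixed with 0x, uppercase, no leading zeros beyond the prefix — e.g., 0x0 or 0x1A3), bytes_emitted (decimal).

After char 0 ('U'=20): chars_in_quartet=1 acc=0x14 bytes_emitted=0
After char 1 ('5'=57): chars_in_quartet=2 acc=0x539 bytes_emitted=0
After char 2 ('K'=10): chars_in_quartet=3 acc=0x14E4A bytes_emitted=0
After char 3 ('2'=54): chars_in_quartet=4 acc=0x5392B6 -> emit 53 92 B6, reset; bytes_emitted=3
After char 4 ('O'=14): chars_in_quartet=1 acc=0xE bytes_emitted=3
After char 5 ('J'=9): chars_in_quartet=2 acc=0x389 bytes_emitted=3
After char 6 ('T'=19): chars_in_quartet=3 acc=0xE253 bytes_emitted=3
After char 7 ('K'=10): chars_in_quartet=4 acc=0x3894CA -> emit 38 94 CA, reset; bytes_emitted=6
After char 8 ('w'=48): chars_in_quartet=1 acc=0x30 bytes_emitted=6
After char 9 ('K'=10): chars_in_quartet=2 acc=0xC0A bytes_emitted=6

Answer: 2 0xC0A 6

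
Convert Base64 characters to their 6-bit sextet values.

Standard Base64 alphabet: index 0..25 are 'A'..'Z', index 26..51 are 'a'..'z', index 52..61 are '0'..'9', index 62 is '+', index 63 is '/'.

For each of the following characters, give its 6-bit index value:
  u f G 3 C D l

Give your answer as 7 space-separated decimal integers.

Answer: 46 31 6 55 2 3 37

Derivation:
'u': a..z range, 26 + ord('u') − ord('a') = 46
'f': a..z range, 26 + ord('f') − ord('a') = 31
'G': A..Z range, ord('G') − ord('A') = 6
'3': 0..9 range, 52 + ord('3') − ord('0') = 55
'C': A..Z range, ord('C') − ord('A') = 2
'D': A..Z range, ord('D') − ord('A') = 3
'l': a..z range, 26 + ord('l') − ord('a') = 37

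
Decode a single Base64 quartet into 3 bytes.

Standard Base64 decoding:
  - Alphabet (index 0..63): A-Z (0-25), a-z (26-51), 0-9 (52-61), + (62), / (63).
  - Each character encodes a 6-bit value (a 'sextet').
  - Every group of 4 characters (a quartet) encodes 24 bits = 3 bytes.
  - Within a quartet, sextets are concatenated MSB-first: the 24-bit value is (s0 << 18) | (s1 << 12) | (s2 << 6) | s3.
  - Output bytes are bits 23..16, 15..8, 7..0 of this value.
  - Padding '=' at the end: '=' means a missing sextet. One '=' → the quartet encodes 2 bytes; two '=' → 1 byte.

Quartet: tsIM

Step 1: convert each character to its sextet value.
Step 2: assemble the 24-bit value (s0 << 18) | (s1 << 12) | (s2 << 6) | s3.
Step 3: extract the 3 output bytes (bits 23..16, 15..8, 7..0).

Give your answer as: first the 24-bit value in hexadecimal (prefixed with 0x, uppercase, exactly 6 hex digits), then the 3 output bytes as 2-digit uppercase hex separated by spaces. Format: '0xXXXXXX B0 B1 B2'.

Answer: 0xB6C20C B6 C2 0C

Derivation:
Sextets: t=45, s=44, I=8, M=12
24-bit: (45<<18) | (44<<12) | (8<<6) | 12
      = 0xB40000 | 0x02C000 | 0x000200 | 0x00000C
      = 0xB6C20C
Bytes: (v>>16)&0xFF=B6, (v>>8)&0xFF=C2, v&0xFF=0C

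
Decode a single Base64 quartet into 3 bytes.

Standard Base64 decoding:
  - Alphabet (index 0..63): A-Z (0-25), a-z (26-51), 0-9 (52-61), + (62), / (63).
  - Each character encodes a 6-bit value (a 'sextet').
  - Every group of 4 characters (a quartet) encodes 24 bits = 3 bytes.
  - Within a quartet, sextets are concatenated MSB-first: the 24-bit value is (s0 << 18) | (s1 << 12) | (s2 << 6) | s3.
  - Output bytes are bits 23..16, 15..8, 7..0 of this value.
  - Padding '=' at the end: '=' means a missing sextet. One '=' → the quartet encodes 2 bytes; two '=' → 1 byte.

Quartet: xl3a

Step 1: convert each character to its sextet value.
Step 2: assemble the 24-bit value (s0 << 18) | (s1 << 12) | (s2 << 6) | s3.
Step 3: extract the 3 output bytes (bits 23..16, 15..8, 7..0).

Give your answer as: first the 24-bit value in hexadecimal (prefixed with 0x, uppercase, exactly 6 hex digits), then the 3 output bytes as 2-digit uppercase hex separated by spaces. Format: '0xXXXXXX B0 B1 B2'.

Answer: 0xC65DDA C6 5D DA

Derivation:
Sextets: x=49, l=37, 3=55, a=26
24-bit: (49<<18) | (37<<12) | (55<<6) | 26
      = 0xC40000 | 0x025000 | 0x000DC0 | 0x00001A
      = 0xC65DDA
Bytes: (v>>16)&0xFF=C6, (v>>8)&0xFF=5D, v&0xFF=DA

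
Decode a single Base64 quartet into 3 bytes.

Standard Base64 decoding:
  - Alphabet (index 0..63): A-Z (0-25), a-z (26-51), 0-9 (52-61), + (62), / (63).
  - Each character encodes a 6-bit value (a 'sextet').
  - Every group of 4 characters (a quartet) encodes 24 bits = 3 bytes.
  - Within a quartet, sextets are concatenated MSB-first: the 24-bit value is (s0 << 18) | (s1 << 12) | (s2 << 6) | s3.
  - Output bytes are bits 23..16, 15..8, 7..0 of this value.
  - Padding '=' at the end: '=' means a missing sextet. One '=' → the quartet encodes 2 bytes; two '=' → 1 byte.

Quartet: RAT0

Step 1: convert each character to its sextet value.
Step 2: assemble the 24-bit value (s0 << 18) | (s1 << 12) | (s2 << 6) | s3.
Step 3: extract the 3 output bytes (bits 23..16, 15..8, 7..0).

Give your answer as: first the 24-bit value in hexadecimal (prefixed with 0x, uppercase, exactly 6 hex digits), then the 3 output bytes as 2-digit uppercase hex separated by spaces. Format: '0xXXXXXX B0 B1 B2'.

Answer: 0x4404F4 44 04 F4

Derivation:
Sextets: R=17, A=0, T=19, 0=52
24-bit: (17<<18) | (0<<12) | (19<<6) | 52
      = 0x440000 | 0x000000 | 0x0004C0 | 0x000034
      = 0x4404F4
Bytes: (v>>16)&0xFF=44, (v>>8)&0xFF=04, v&0xFF=F4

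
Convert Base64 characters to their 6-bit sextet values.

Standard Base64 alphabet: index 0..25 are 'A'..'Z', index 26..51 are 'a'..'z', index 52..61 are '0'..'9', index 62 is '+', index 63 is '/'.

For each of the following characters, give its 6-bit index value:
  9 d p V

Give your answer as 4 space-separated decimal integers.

'9': 0..9 range, 52 + ord('9') − ord('0') = 61
'd': a..z range, 26 + ord('d') − ord('a') = 29
'p': a..z range, 26 + ord('p') − ord('a') = 41
'V': A..Z range, ord('V') − ord('A') = 21

Answer: 61 29 41 21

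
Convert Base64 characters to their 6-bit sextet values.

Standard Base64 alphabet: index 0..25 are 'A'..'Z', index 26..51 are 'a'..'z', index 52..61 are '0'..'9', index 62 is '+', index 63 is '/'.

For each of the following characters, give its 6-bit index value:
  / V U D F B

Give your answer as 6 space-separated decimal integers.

'/': index 63
'V': A..Z range, ord('V') − ord('A') = 21
'U': A..Z range, ord('U') − ord('A') = 20
'D': A..Z range, ord('D') − ord('A') = 3
'F': A..Z range, ord('F') − ord('A') = 5
'B': A..Z range, ord('B') − ord('A') = 1

Answer: 63 21 20 3 5 1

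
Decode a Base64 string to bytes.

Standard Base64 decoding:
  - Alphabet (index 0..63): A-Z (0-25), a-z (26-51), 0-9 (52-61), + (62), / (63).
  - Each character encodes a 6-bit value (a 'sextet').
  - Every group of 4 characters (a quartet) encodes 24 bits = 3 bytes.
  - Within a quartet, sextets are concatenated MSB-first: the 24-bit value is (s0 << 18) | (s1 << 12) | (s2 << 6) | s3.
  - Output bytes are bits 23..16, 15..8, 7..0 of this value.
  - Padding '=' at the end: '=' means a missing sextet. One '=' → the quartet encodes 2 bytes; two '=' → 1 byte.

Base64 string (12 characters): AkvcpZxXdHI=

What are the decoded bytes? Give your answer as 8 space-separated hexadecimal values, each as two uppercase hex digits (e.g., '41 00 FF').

Answer: 02 4B DC A5 9C 57 74 72

Derivation:
After char 0 ('A'=0): chars_in_quartet=1 acc=0x0 bytes_emitted=0
After char 1 ('k'=36): chars_in_quartet=2 acc=0x24 bytes_emitted=0
After char 2 ('v'=47): chars_in_quartet=3 acc=0x92F bytes_emitted=0
After char 3 ('c'=28): chars_in_quartet=4 acc=0x24BDC -> emit 02 4B DC, reset; bytes_emitted=3
After char 4 ('p'=41): chars_in_quartet=1 acc=0x29 bytes_emitted=3
After char 5 ('Z'=25): chars_in_quartet=2 acc=0xA59 bytes_emitted=3
After char 6 ('x'=49): chars_in_quartet=3 acc=0x29671 bytes_emitted=3
After char 7 ('X'=23): chars_in_quartet=4 acc=0xA59C57 -> emit A5 9C 57, reset; bytes_emitted=6
After char 8 ('d'=29): chars_in_quartet=1 acc=0x1D bytes_emitted=6
After char 9 ('H'=7): chars_in_quartet=2 acc=0x747 bytes_emitted=6
After char 10 ('I'=8): chars_in_quartet=3 acc=0x1D1C8 bytes_emitted=6
Padding '=': partial quartet acc=0x1D1C8 -> emit 74 72; bytes_emitted=8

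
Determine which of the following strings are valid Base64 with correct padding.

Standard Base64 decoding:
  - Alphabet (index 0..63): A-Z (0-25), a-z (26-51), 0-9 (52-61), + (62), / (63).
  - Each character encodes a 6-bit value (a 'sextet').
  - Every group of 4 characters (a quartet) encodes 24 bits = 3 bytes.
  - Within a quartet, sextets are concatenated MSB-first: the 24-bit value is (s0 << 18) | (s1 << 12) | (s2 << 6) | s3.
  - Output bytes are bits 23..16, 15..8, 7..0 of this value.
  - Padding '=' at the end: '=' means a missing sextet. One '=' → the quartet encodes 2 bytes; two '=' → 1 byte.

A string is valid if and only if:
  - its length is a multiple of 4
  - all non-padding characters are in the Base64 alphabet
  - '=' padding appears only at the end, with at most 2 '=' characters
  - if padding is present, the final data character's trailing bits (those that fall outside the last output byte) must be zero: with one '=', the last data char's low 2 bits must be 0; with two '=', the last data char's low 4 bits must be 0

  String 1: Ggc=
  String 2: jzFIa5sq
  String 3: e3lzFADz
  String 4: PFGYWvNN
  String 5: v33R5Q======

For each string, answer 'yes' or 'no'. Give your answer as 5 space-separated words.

String 1: 'Ggc=' → valid
String 2: 'jzFIa5sq' → valid
String 3: 'e3lzFADz' → valid
String 4: 'PFGYWvNN' → valid
String 5: 'v33R5Q======' → invalid (6 pad chars (max 2))

Answer: yes yes yes yes no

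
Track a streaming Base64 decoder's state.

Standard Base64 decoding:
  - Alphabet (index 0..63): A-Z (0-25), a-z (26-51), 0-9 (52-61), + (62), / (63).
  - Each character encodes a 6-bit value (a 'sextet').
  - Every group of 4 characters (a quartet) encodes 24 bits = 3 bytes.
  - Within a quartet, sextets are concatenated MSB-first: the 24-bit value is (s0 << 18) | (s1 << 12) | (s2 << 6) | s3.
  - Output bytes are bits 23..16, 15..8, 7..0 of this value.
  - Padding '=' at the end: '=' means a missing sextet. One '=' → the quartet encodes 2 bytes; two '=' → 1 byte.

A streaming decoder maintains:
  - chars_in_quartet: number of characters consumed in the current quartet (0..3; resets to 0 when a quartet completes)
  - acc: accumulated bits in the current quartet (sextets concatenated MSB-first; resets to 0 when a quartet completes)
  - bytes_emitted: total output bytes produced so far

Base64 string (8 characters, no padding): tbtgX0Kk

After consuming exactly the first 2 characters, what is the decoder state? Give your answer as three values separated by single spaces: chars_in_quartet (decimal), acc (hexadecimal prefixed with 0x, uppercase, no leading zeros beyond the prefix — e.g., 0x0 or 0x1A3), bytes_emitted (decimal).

Answer: 2 0xB5B 0

Derivation:
After char 0 ('t'=45): chars_in_quartet=1 acc=0x2D bytes_emitted=0
After char 1 ('b'=27): chars_in_quartet=2 acc=0xB5B bytes_emitted=0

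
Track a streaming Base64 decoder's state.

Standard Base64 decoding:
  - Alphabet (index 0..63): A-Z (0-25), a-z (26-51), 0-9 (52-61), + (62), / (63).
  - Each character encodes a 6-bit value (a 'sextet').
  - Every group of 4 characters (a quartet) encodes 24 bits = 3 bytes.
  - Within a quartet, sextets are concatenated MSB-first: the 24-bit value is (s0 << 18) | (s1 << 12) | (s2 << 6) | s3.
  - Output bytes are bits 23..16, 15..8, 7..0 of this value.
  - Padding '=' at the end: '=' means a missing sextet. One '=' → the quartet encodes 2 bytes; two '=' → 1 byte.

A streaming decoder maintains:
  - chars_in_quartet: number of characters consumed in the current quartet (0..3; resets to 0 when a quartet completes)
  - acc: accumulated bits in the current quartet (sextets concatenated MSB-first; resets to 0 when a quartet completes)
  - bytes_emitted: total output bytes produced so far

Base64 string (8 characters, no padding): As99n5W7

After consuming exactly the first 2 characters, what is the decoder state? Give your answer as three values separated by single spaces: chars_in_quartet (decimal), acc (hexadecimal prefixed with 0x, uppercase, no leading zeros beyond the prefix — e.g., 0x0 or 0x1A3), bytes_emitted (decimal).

After char 0 ('A'=0): chars_in_quartet=1 acc=0x0 bytes_emitted=0
After char 1 ('s'=44): chars_in_quartet=2 acc=0x2C bytes_emitted=0

Answer: 2 0x2C 0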